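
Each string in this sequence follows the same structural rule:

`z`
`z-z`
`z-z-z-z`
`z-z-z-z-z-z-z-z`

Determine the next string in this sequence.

s(k+1) = s(k)·-·s(k) — each term doubles the last with '-' between the halves.
Doubling z-z-z-z-z-z-z-z with '-' between the halves:

z-z-z-z-z-z-z-z-z-z-z-z-z-z-z-z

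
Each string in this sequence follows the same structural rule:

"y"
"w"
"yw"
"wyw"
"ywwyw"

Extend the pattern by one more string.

From term 3 onward, concatenate the second-to-last term with the last: y·w = yw, w·yw = wyw, …
The next term joins wyw and ywwyw.

wywywwyw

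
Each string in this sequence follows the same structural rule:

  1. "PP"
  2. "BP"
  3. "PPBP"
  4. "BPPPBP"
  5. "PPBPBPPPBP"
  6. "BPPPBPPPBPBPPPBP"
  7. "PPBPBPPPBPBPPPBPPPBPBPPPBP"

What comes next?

BPPPBPPPBPBPPPBPPPBPBPPPBPBPPPBPPPBPBPPPBP

Each term (from the third on) is the two preceding terms concatenated in order: term 3 = PP·BP = PPBP.
The next term joins BPPPBPPPBPBPPPBP and PPBPBPPPBPBPPPBPPPBPBPPPBP.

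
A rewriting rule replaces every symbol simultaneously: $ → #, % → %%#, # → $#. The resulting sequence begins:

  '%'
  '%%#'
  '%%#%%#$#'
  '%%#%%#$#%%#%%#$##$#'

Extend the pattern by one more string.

%%#%%#$#%%#%%#$##$#%%#%%#$#%%#%%#$##$#$##$#

φ(%%#%%#$#%%#%%#$##$#) expands symbol-by-symbol to %%# %%# $# %%# %%# $# # $# %%# %%# $# %%# %%# $# # $# $# # $#; joining the 19 pieces gives the next term.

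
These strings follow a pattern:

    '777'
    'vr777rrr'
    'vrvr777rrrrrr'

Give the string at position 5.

Each term wraps the previous one in vr on the left and rrr on the right.
From vrvr777rrrrrr, 2 further steps: vrvr777rrrrrr → vrvrvr777rrrrrrrrr → (answer).

vrvrvrvr777rrrrrrrrrrrr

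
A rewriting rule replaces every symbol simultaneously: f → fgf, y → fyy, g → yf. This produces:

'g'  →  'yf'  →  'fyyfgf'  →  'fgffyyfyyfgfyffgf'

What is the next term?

Applying the rule to each of the 17 symbols of fgffyyfyyfgfyffgf gives the pieces fgf yf fgf fgf fyy fyy fgf fyy fyy fgf yf fgf fyy fgf fgf yf fgf, which concatenate to the answer.

fgfyffgffgffyyfyyfgffyyfyyfgfyffgffyyfgffgfyffgf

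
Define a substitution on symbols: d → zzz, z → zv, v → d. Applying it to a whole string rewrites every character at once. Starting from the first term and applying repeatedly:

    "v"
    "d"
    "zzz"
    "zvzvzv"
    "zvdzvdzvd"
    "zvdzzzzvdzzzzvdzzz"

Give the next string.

φ(zvdzzzzvdzzzzvdzzz) expands symbol-by-symbol to zv d zzz zv zv zv zv d zzz zv zv zv zv d zzz zv zv zv; joining the 18 pieces gives the next term.

zvdzzzzvzvzvzvdzzzzvzvzvzvdzzzzvzvzv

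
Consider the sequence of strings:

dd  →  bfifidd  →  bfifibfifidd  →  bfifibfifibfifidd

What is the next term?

bfifibfifibfifibfifidd

Each term is the previous one with bfifi prepended.
So the next term is bfifi·bfifibfifibfifidd.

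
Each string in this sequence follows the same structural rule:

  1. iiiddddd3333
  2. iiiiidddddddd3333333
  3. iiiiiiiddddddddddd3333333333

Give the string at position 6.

iiiiiiiiiiiiidddddddddddddddddddd3333333333333333333

The n-th term is 2n+1 i's then 3n+2 d's then 3n+1 3's (n = 1, 2, …).
At n = 6 the blocks have lengths 13, 20, 19.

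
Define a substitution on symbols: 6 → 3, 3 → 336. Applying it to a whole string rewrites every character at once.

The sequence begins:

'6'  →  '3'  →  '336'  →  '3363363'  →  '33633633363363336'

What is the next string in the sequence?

33633633363363336336336333633633363363363

Applying the rule to each of the 17 symbols of 33633633363363336 gives the pieces 336 336 3 336 336 3 336 336 336 3 336 336 3 336 336 336 3, which concatenate to the answer.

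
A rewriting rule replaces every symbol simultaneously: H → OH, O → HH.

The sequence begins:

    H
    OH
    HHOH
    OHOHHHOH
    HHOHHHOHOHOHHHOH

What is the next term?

Replace each of the 16 characters of HHOHHHOHOHOHHHOH in place — OH OH HH OH OH OH HH OH HH OH HH OH OH OH HH OH — and concatenate.

OHOHHHOHOHOHHHOHHHOHHHOHOHOHHHOH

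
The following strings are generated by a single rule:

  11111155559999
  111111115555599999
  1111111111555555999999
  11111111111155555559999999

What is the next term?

The n-th term is 2n 1's then n+1 5's then n+1 9's, where the shown terms are n = 3, 4, 5, 6.
For the next term, n = 7, so the run lengths are 14, 8, 8.

111111111111115555555599999999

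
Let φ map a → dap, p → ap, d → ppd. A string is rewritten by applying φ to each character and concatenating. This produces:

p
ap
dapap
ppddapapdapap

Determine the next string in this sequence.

apapppdppddapapdapapppddapapdapap

φ(ppddapapdapap) expands symbol-by-symbol to ap ap ppd ppd dap ap dap ap ppd dap ap dap ap; joining the 13 pieces gives the next term.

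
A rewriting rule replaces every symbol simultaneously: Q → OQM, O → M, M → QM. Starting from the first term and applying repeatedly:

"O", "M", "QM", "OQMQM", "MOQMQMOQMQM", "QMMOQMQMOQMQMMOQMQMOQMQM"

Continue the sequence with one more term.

φ(QMMOQMQMOQMQMMOQMQMOQMQM) expands symbol-by-symbol to OQM QM QM M OQM QM OQM QM M OQM QM OQM QM QM M OQM QM OQM QM M OQM QM OQM QM; joining the 24 pieces gives the next term.

OQMQMQMMOQMQMOQMQMMOQMQMOQMQMQMMOQMQMOQMQMMOQMQMOQMQM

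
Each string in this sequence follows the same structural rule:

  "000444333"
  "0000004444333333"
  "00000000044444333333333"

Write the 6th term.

Reading off run lengths: 0 runs 3, 6, 9; 4 runs 3, 4, 5; 3 runs 3, 6, 9 — each is linear in n (n = 1, 2, …).
At n = 6 the blocks have lengths 18, 8, 18.

00000000000000000044444444333333333333333333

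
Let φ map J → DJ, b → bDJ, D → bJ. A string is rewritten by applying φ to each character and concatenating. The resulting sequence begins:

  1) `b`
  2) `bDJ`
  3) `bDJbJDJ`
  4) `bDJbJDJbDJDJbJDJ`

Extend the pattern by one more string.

Rewriting the 16 symbols of bDJbJDJbDJDJbJDJ one by one yields bDJ bJ DJ bDJ DJ bJ DJ bDJ bJ DJ bJ DJ bDJ DJ bJ DJ; concatenated:

bDJbJDJbDJDJbJDJbDJbJDJbJDJbDJDJbJDJ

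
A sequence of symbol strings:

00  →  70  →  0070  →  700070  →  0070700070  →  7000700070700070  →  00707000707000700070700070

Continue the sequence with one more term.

700070007070007000707000707000700070700070

Each term (from the third on) is the two preceding terms concatenated in order: term 3 = 00·70 = 0070.
So term 8 is 7000700070700070·00707000707000700070700070.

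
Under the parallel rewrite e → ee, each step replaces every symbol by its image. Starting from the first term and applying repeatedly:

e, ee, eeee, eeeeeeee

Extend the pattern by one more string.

eeeeeeeeeeeeeeee

Rewriting each symbol of eeeeeeee: e→ee, e→ee, e→ee, e→ee, e→ee, e→ee, e→ee, e→ee, which concatenates to ee ee ee ee ee ee ee ee.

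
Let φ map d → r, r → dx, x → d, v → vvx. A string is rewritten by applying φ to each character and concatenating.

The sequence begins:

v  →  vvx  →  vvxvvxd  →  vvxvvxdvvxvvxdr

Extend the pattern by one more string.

Applying the rule to each of the 15 symbols of vvxvvxdvvxvvxdr gives the pieces vvx vvx d vvx vvx d r vvx vvx d vvx vvx d r dx, which concatenate to the answer.

vvxvvxdvvxvvxdrvvxvvxdvvxvvxdrdx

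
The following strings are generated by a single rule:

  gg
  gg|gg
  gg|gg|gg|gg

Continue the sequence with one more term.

Every step duplicates the string with '|' between the halves.
One more doubling of gg|gg|gg|gg gives the answer.

gg|gg|gg|gg|gg|gg|gg|gg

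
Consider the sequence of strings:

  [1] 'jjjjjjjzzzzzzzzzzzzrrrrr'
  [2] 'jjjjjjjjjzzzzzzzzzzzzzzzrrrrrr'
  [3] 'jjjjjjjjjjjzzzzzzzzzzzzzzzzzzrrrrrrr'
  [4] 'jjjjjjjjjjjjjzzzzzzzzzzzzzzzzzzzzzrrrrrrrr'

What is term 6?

Reading off run lengths: j runs 7, 9, 11, 13; z runs 12, 15, 18, 21; r runs 5, 6, 7, 8 — each is linear in n, where the shown terms are n = 3, 4, 5, 6.
At n = 8 the blocks have lengths 17, 27, 10.

jjjjjjjjjjjjjjjjjzzzzzzzzzzzzzzzzzzzzzzzzzzzrrrrrrrrrr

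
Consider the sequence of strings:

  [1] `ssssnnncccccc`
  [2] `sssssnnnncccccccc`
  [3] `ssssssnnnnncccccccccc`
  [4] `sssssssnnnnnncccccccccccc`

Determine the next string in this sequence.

Reading off run lengths: s runs 4, 5, 6, 7; n runs 3, 4, 5, 6; c runs 6, 8, 10, 12 — each is linear in n, where the shown terms are n = 3, 4, 5, 6.
At n = 7 the blocks have lengths 8, 7, 14.

ssssssssnnnnnnncccccccccccccc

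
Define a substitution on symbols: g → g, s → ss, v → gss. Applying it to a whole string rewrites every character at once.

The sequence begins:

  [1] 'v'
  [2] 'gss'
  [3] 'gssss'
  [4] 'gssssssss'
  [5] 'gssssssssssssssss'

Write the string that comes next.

gssssssssssssssssssssssssssssssss

φ(gssssssssssssssss) expands symbol-by-symbol to g ss ss ss ss ss ss ss ss ss ss ss ss ss ss ss ss; joining the 17 pieces gives the next term.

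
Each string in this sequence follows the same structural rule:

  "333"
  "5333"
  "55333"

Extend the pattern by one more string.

Each term is the previous one with 5 prepended.
Applying this once more to 55333:

555333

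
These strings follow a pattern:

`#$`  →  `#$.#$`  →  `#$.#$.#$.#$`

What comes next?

s(k+1) = s(k)·.·s(k) — each term doubles the last with '.' between the halves.
Doubling #$.#$.#$.#$ with '.' between the halves:

#$.#$.#$.#$.#$.#$.#$.#$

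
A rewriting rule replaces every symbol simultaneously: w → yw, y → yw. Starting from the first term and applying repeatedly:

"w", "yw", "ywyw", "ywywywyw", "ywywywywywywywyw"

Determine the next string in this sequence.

Rewriting the 16 symbols of ywywywywywywywyw one by one yields yw yw yw yw yw yw yw yw yw yw yw yw yw yw yw yw; concatenated:

ywywywywywywywywywywywywywywywyw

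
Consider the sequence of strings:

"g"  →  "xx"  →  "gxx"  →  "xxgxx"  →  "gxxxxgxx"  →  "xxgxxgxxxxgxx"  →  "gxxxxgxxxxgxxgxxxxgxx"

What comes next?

This is a Fibonacci-style word recurrence s(k) = s(k−2)·s(k−1): e.g. g·xx = gxx.
The next term joins xxgxxgxxxxgxx and gxxxxgxxxxgxxgxxxxgxx.

xxgxxgxxxxgxxgxxxxgxxxxgxxgxxxxgxx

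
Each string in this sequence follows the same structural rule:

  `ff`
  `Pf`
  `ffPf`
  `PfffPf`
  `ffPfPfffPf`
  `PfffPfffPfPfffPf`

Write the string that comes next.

ffPfPfffPfPfffPfffPfPfffPf

This is a Fibonacci-style word recurrence s(k) = s(k−2)·s(k−1): e.g. ff·Pf = ffPf.
So term 7 is ffPfPfffPf·PfffPfffPfPfffPf.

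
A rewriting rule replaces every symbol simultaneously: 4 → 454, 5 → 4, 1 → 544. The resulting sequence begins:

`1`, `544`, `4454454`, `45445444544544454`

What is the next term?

45444544544454454454445445444544544544454

Replace each of the 17 characters of 45445444544544454 in place — 454 4 454 454 4 454 454 454 4 454 454 4 454 454 454 4 454 — and concatenate.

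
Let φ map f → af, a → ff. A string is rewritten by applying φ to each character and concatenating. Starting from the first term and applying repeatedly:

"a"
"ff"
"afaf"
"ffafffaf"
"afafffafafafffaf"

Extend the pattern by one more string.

ffafffafafafffafffafffafafafffaf

φ(afafffafafafffaf) expands symbol-by-symbol to ff af ff af af af ff af ff af ff af af af ff af; joining the 16 pieces gives the next term.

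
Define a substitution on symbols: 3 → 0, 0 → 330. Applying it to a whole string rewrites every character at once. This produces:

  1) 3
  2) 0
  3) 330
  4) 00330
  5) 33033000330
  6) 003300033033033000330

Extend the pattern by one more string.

Rewriting the 21 symbols of 003300033033033000330 one by one yields 330 330 0 0 330 330 330 0 0 330 0 0 330 0 0 330 330 330 0 0 330; concatenated:

3303300033033033000330003300033033033000330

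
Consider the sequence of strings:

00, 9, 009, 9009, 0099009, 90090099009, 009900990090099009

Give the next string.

From term 3 onward, concatenate the second-to-last term with the last: 00·9 = 009, 9·009 = 9009, …
So term 8 is 90090099009·009900990090099009.

90090099009009900990090099009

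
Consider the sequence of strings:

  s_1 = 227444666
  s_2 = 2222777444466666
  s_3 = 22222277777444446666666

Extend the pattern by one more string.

222222227777777444444666666666

Reading off run lengths: 2 runs 2, 4, 6; 7 runs 1, 3, 5; 4 runs 3, 4, 5; 6 runs 3, 5, 7 — each is linear in n (n = 1, 2, …).
At n = 4 the blocks have lengths 8, 7, 6, 9.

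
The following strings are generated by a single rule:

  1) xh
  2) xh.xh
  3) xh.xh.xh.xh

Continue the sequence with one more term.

Every step duplicates the string with '.' between the halves.
So the next term is two copies of xh.xh.xh.xh with '.' between the halves.

xh.xh.xh.xh.xh.xh.xh.xh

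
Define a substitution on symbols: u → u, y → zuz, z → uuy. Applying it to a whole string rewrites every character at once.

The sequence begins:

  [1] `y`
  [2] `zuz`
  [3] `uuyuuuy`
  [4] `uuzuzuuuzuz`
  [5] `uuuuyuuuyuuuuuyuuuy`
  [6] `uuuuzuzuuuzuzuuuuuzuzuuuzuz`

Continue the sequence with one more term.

Rewriting the 27 symbols of uuuuzuzuuuzuzuuuuuzuzuuuzuz one by one yields u u u u uuy u uuy u u u uuy u uuy u u u u u uuy u uuy u u u uuy u uuy; concatenated:

uuuuuuyuuuyuuuuuyuuuyuuuuuuuyuuuyuuuuuyuuuy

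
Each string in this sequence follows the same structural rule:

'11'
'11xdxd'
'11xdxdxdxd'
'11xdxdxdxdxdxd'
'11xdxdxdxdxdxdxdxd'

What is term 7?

11xdxdxdxdxdxdxdxdxdxdxdxd

Each term is the previous one with xdxd appended.
From 11xdxdxdxdxdxdxdxd, 2 further steps: 11xdxdxdxdxdxdxdxd → 11xdxdxdxdxdxdxdxdxdxd → (answer).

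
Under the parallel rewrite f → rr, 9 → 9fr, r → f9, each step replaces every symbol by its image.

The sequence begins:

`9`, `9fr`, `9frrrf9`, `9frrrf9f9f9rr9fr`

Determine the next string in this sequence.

φ(9frrrf9f9f9rr9fr) expands symbol-by-symbol to 9fr rr f9 f9 f9 rr 9fr rr 9fr rr 9fr f9 f9 9fr rr f9; joining the 16 pieces gives the next term.

9frrrf9f9f9rr9frrr9frrr9frf9f99frrrf9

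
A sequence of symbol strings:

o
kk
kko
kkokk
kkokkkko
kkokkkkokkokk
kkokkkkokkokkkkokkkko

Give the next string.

This is a Fibonacci-style word recurrence s(k) = s(k−1)·s(k−2): e.g. kk·o = kko.
So term 8 is kkokkkkokkokkkkokkkko·kkokkkkokkokk.

kkokkkkokkokkkkokkkkokkokkkkokkokk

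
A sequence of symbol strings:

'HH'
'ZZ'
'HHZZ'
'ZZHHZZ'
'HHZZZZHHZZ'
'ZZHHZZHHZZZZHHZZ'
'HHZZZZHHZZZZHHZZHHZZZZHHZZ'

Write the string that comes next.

ZZHHZZHHZZZZHHZZHHZZZZHHZZZZHHZZHHZZZZHHZZ

Each term (from the third on) is the two preceding terms concatenated in order: term 3 = HH·ZZ = HHZZ.
Continuing: ZZHHZZHHZZZZHHZZ · HHZZZZHHZZZZHHZZHHZZZZHHZZ gives term 8.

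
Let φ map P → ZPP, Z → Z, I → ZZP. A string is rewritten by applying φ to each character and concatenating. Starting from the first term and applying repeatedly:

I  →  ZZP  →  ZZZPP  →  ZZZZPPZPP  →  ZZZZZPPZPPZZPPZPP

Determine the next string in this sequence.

Applying the rule to each of the 17 symbols of ZZZZZPPZPPZZPPZPP gives the pieces Z Z Z Z Z ZPP ZPP Z ZPP ZPP Z Z ZPP ZPP Z ZPP ZPP, which concatenate to the answer.

ZZZZZZPPZPPZZPPZPPZZZPPZPPZZPPZPP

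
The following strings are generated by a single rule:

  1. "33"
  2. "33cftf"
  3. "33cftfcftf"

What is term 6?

33cftfcftfcftfcftfcftf

Each term is the previous one with cftf appended.
From 33cftfcftf, 3 further steps: 33cftfcftf → 33cftfcftfcftf → 33cftfcftfcftfcftf → (answer).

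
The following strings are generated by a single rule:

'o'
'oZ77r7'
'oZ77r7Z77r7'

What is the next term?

The strings grow by a fixed suffix Z77r7 each time.
One more step from oZ77r7Z77r7 gives the answer.

oZ77r7Z77r7Z77r7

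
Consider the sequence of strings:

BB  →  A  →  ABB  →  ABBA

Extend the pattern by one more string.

Each term (from the third on) is the previous term followed by the one before it: term 3 = A·BB = ABB.
The next term joins ABBA and ABB.

ABBAABB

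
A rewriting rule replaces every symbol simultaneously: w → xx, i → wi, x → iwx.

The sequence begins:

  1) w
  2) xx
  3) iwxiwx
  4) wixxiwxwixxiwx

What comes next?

xxwiiwxiwxwixxiwxxxwiiwxiwxwixxiwx

φ(wixxiwxwixxiwx) expands symbol-by-symbol to xx wi iwx iwx wi xx iwx xx wi iwx iwx wi xx iwx; joining the 14 pieces gives the next term.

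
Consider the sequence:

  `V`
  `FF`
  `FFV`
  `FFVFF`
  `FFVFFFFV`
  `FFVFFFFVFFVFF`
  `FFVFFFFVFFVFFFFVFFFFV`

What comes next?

This is a Fibonacci-style word recurrence s(k) = s(k−1)·s(k−2): e.g. FF·V = FFV.
The next term joins FFVFFFFVFFVFFFFVFFFFV and FFVFFFFVFFVFF.

FFVFFFFVFFVFFFFVFFFFVFFVFFFFVFFVFF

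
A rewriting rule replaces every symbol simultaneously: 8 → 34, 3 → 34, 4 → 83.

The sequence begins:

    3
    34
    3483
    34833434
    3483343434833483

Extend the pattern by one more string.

34833434348334833483343434833434

Applying the rule to each of the 16 symbols of 3483343434833483 gives the pieces 34 83 34 34 34 83 34 83 34 83 34 34 34 83 34 34, which concatenate to the answer.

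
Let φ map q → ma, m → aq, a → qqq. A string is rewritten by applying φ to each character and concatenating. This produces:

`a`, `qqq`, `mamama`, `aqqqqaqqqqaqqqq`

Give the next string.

Applying the rule to each of the 15 symbols of aqqqqaqqqqaqqqq gives the pieces qqq ma ma ma ma qqq ma ma ma ma qqq ma ma ma ma, which concatenate to the answer.

qqqmamamamaqqqmamamamaqqqmamamama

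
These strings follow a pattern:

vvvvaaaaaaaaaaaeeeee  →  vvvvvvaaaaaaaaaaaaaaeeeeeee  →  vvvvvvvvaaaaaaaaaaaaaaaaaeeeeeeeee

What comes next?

vvvvvvvvvvaaaaaaaaaaaaaaaaaaaaeeeeeeeeeee

Each string has the form v^{2n-2} a^{3n+2} e^{2n-1}, where the shown terms are n = 3, 4, 5.
At n = 6 the blocks have lengths 10, 20, 11.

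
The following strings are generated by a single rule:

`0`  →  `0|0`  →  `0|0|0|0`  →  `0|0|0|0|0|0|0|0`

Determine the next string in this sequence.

s(k+1) = s(k)·|·s(k) — each term doubles the last with '|' between the halves.
Doubling 0|0|0|0|0|0|0|0 with '|' between the halves:

0|0|0|0|0|0|0|0|0|0|0|0|0|0|0|0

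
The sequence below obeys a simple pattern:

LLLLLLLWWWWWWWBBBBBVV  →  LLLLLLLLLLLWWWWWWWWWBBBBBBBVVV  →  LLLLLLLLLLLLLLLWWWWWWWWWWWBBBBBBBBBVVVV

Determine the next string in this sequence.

LLLLLLLLLLLLLLLLLLLWWWWWWWWWWWWWBBBBBBBBBBBVVVVV

Each string has the form L^{4n-1} W^{2n+3} B^{2n+1} V^{n}, where the shown terms are n = 2, 3, 4.
At n = 5 the blocks have lengths 19, 13, 11, 5.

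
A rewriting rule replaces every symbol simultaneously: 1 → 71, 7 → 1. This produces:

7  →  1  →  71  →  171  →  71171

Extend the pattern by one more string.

17171171

Expanding 71171: 7→1, 1→71, 1→71, 7→1, 1→71. Concatenated: 1 71 71 1 71.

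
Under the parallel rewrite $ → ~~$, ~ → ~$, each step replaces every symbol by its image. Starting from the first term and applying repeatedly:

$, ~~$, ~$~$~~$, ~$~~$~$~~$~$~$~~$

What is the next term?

Replace each of the 17 characters of ~$~~$~$~~$~$~$~~$ in place — ~$ ~~$ ~$ ~$ ~~$ ~$ ~~$ ~$ ~$ ~~$ ~$ ~~$ ~$ ~~$ ~$ ~$ ~~$ — and concatenate.

~$~~$~$~$~~$~$~~$~$~$~~$~$~~$~$~~$~$~$~~$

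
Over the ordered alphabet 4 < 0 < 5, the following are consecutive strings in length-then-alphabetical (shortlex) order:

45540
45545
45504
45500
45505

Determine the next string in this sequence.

45554

The successor of 45505 increments the rightmost position that isn't already 5 and resets every position after it to 4.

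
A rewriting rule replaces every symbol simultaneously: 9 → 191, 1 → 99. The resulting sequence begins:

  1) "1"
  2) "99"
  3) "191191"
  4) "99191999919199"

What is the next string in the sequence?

19119199191991911911911919919199191191

φ(99191999919199) expands symbol-by-symbol to 191 191 99 191 99 191 191 191 191 99 191 99 191 191; joining the 14 pieces gives the next term.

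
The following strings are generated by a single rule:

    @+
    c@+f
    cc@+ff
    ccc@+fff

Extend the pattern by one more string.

s(k+1) = c·s(k)·f, so each term gains c as a prefix and f as a suffix.
Applying this once more to ccc@+fff:

cccc@+ffff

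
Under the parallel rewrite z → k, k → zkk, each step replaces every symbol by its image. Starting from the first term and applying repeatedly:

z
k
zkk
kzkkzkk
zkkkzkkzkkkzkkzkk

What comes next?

φ(zkkkzkkzkkkzkkzkk) expands symbol-by-symbol to k zkk zkk zkk k zkk zkk k zkk zkk zkk k zkk zkk k zkk zkk; joining the 17 pieces gives the next term.

kzkkzkkzkkkzkkzkkkzkkzkkzkkkzkkzkkkzkkzkk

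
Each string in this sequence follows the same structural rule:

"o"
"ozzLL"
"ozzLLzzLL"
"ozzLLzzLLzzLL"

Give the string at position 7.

ozzLLzzLLzzLLzzLLzzLLzzLL

The strings grow by a fixed suffix zzLL each time.
From ozzLLzzLLzzLL, 3 further steps: ozzLLzzLLzzLL → ozzLLzzLLzzLLzzLL → ozzLLzzLLzzLLzzLLzzLL → (answer).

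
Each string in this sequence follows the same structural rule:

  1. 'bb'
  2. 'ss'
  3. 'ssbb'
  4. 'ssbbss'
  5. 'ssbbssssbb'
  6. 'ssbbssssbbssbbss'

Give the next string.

ssbbssssbbssbbssssbbssssbb

From term 3 onward, concatenate the last term with the second-to-last: ss·bb = ssbb, ssbb·ss = ssbbss, …
Continuing: ssbbssssbbssbbss · ssbbssssbb gives term 7.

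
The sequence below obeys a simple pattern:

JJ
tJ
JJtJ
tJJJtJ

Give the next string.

JJtJtJJJtJ

From term 3 onward, concatenate the second-to-last term with the last: JJ·tJ = JJtJ, tJ·JJtJ = tJJJtJ, …
Continuing: JJtJ · tJJJtJ gives term 5.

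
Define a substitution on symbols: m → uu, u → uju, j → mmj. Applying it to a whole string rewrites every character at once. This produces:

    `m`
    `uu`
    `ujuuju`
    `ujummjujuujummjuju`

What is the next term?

ujummjujuuuuummjujummjujuujummjujuuuuummjujummjuju

φ(ujummjujuujummjuju) expands symbol-by-symbol to uju mmj uju uu uu mmj uju mmj uju uju mmj uju uu uu mmj uju mmj uju; joining the 18 pieces gives the next term.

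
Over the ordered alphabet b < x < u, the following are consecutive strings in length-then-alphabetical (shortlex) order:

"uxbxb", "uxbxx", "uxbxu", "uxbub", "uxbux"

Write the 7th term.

Continuing the enumeration 2 steps past uxbux: uxbux → uxbuu → (answer).

uxxbb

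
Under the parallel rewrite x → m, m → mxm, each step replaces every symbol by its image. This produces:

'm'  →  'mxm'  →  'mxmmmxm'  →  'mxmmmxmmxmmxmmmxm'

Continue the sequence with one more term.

Rewriting the 17 symbols of mxmmmxmmxmmxmmmxm one by one yields mxm m mxm mxm mxm m mxm mxm m mxm mxm m mxm mxm mxm m mxm; concatenated:

mxmmmxmmxmmxmmmxmmxmmmxmmxmmmxmmxmmxmmmxm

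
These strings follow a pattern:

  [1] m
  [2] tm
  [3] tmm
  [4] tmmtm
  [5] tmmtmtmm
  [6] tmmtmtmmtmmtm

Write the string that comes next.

From term 3 onward, concatenate the last term with the second-to-last: tm·m = tmm, tmm·tm = tmmtm, …
Continuing: tmmtmtmmtmmtm · tmmtmtmm gives term 7.

tmmtmtmmtmmtmtmmtmtmm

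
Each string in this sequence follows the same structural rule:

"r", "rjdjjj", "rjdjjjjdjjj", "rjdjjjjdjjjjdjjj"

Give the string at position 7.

Every step adds jdjjj to the end: s(k+1) = s(k)·jdjjj.
From rjdjjjjdjjjjdjjj, 3 further steps: rjdjjjjdjjjjdjjj → rjdjjjjdjjjjdjjjjdjjj → rjdjjjjdjjjjdjjjjdjjjjdjjj → (answer).

rjdjjjjdjjjjdjjjjdjjjjdjjjjdjjj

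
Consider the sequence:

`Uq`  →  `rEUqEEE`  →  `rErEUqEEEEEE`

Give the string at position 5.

Every step adds rE to the front and EEE to the end of the previous string.
From rErEUqEEEEEE, 2 further steps: rErEUqEEEEEE → rErErEUqEEEEEEEEE → (answer).

rErErErEUqEEEEEEEEEEEE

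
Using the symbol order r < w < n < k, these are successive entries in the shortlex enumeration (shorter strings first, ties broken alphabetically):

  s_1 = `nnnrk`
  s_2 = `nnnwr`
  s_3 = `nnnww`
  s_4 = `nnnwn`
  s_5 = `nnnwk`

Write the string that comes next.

nnnnr

Find the rightmost character of nnnwk below k, bump it to the next letter, and reset everything to its right to r.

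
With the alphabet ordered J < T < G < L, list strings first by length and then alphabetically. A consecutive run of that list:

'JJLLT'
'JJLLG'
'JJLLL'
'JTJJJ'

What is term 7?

JTJJL

Advancing 3 positions from JTJJJ through JTJJJ → JTJJT → JTJJG reaches term 7.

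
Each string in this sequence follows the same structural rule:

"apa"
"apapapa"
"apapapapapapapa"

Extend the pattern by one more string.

s(k+1) = s(k)·p·s(k) — each term doubles the last with 'p' between the halves.
One more doubling of apapapapapapapa gives the answer.

apapapapapapapapapapapapapapapa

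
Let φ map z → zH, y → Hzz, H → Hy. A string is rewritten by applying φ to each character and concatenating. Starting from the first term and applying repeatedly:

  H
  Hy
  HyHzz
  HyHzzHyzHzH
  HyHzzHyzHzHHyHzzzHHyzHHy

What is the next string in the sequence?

Rewriting the 24 symbols of HyHzzHyzHzHHyHzzzHHyzHHy one by one yields Hy Hzz Hy zH zH Hy Hzz zH Hy zH Hy Hy Hzz Hy zH zH zH Hy Hy Hzz zH Hy Hy Hzz; concatenated:

HyHzzHyzHzHHyHzzzHHyzHHyHyHzzHyzHzHzHHyHyHzzzHHyHyHzz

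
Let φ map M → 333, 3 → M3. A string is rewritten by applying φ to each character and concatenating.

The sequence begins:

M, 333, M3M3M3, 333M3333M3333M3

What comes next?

M3M3M3333M3M3M3M3333M3M3M3M3333M3

Replace each of the 15 characters of 333M3333M3333M3 in place — M3 M3 M3 333 M3 M3 M3 M3 333 M3 M3 M3 M3 333 M3 — and concatenate.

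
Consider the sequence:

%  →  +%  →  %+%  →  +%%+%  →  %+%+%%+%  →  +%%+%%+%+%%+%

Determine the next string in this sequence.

%+%+%%+%+%%+%%+%+%%+%

Each term (from the third on) is the two preceding terms concatenated in order: term 3 = %·+% = %+%.
So term 7 is %+%+%%+%·+%%+%%+%+%%+%.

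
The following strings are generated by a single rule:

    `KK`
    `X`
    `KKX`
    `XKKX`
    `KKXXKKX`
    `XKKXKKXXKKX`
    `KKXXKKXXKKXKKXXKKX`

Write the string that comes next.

XKKXKKXXKKXKKXXKKXXKKXKKXXKKX

From term 3 onward, concatenate the second-to-last term with the last: KK·X = KKX, X·KKX = XKKX, …
So term 8 is XKKXKKXXKKX·KKXXKKXXKKXKKXXKKX.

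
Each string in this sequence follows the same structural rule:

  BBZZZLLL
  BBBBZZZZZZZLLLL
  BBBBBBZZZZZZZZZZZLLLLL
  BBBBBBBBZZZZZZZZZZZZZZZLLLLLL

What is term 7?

BBBBBBBBBBBBBBZZZZZZZZZZZZZZZZZZZZZZZZZZZLLLLLLLLL

Each string has the form B^{2n} Z^{4n-1} L^{n+2} (n = 1, 2, …).
At n = 7 the blocks have lengths 14, 27, 9.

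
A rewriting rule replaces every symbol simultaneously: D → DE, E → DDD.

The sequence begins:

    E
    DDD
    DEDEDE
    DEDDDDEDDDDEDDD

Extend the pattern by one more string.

Rewriting the 15 symbols of DEDDDDEDDDDEDDD one by one yields DE DDD DE DE DE DE DDD DE DE DE DE DDD DE DE DE; concatenated:

DEDDDDEDEDEDEDDDDEDEDEDEDDDDEDEDE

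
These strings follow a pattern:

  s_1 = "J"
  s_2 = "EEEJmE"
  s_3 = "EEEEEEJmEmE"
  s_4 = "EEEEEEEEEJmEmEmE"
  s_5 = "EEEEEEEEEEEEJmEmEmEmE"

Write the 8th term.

Every step adds EEE to the front and mE to the end of the previous string.
From EEEEEEEEEEEEJmEmEmEmE, 3 further steps: EEEEEEEEEEEEJmEmEmEmE → EEEEEEEEEEEEEEEJmEmEmEmEmE → EEEEEEEEEEEEEEEEEEJmEmEmEmEmEmE → (answer).

EEEEEEEEEEEEEEEEEEEEEJmEmEmEmEmEmEmE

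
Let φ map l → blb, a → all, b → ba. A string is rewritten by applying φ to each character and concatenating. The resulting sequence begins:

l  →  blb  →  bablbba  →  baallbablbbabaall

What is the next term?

Replace each of the 17 characters of baallbablbbabaall in place — ba all all blb blb ba all ba blb ba ba all ba all all blb blb — and concatenate.

baallallblbblbbaallbablbbabaallbaallallblbblb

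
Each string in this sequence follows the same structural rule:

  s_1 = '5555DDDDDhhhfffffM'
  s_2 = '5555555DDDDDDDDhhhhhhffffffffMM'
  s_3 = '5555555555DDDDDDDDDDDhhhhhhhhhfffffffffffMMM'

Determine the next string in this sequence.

Each string has the form 5^{3n+1} D^{3n+2} h^{3n} f^{3n+2} M^{n} (n = 1, 2, …).
At n = 4 the blocks have lengths 13, 14, 12, 14, 4.

5555555555555DDDDDDDDDDDDDDhhhhhhhhhhhhffffffffffffffMMMM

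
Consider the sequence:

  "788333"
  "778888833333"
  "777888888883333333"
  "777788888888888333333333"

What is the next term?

777778888888888888833333333333

Reading off run lengths: 7 runs 1, 2, 3, 4; 8 runs 2, 5, 8, 11; 3 runs 3, 5, 7, 9 — each is linear in n (n = 1, 2, …).
At n = 5 the blocks have lengths 5, 14, 11.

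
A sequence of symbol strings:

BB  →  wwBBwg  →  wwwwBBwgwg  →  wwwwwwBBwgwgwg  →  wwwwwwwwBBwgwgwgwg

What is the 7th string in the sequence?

wwwwwwwwwwwwBBwgwgwgwgwgwg

s(k+1) = ww·s(k)·wg, so each term gains ww as a prefix and wg as a suffix.
From wwwwwwwwBBwgwgwgwg, 2 further steps: wwwwwwwwBBwgwgwgwg → wwwwwwwwwwBBwgwgwgwgwg → (answer).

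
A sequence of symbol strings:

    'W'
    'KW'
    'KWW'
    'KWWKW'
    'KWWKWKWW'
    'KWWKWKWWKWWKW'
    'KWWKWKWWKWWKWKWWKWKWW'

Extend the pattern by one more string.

This is a Fibonacci-style word recurrence s(k) = s(k−1)·s(k−2): e.g. KW·W = KWW.
The next term joins KWWKWKWWKWWKWKWWKWKWW and KWWKWKWWKWWKW.

KWWKWKWWKWWKWKWWKWKWWKWWKWKWWKWWKW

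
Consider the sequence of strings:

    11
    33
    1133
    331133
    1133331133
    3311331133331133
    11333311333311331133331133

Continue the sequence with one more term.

331133113333113311333311333311331133331133

This is a Fibonacci-style word recurrence s(k) = s(k−2)·s(k−1): e.g. 11·33 = 1133.
Continuing: 3311331133331133 · 11333311333311331133331133 gives term 8.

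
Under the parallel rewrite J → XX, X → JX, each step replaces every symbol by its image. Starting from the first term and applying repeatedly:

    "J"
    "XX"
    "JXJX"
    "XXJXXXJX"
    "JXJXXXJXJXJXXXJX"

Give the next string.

Rewriting the 16 symbols of JXJXXXJXJXJXXXJX one by one yields XX JX XX JX JX JX XX JX XX JX XX JX JX JX XX JX; concatenated:

XXJXXXJXJXJXXXJXXXJXXXJXJXJXXXJX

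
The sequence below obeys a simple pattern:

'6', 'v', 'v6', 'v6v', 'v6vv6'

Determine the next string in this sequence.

Each term (from the third on) is the previous term followed by the one before it: term 3 = v·6 = v6.
The next term joins v6vv6 and v6v.

v6vv6v6v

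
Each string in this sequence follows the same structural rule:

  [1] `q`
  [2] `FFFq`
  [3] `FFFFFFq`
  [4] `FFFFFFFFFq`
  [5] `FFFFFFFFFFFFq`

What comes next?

Each term is the previous one with FFF prepended.
So the next term is FFF·FFFFFFFFFFFFq.

FFFFFFFFFFFFFFFq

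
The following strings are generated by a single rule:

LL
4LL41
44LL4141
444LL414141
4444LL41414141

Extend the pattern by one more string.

s(k+1) = 4·s(k)·41, so each term gains 4 as a prefix and 41 as a suffix.
So the next term is 4·4444LL41414141·41.

44444LL4141414141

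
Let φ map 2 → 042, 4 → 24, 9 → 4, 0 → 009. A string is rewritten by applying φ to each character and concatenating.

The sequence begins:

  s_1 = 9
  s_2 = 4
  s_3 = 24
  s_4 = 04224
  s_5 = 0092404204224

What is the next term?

Applying the rule to each of the 13 symbols of 0092404204224 gives the pieces 009 009 4 042 24 009 24 042 009 24 042 042 24, which concatenate to the answer.

009009404224009240420092404204224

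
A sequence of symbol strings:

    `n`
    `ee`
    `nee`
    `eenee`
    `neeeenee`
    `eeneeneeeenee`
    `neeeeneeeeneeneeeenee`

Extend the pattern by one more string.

eeneeneeeeneeneeeeneeeeneeneeeenee

From term 3 onward, concatenate the second-to-last term with the last: n·ee = nee, ee·nee = eenee, …
So term 8 is eeneeneeeenee·neeeeneeeeneeneeeenee.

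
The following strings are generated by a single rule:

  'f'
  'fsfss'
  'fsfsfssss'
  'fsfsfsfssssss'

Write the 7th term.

Every step adds fs to the front and ss to the end of the previous string.
From fsfsfsfssssss, 3 further steps: fsfsfsfssssss → fsfsfsfsfssssssss → fsfsfsfsfsfssssssssss → (answer).

fsfsfsfsfsfsfssssssssssss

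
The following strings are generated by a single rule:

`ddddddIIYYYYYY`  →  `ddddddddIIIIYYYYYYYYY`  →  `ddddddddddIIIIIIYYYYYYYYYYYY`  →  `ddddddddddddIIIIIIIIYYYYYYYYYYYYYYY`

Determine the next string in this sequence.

ddddddddddddddIIIIIIIIIIYYYYYYYYYYYYYYYYYY

Each string has the form d^{2n+2} I^{2n-2} Y^{3n}, where the shown terms are n = 2, 3, 4, 5.
For the next term, n = 6, so the run lengths are 14, 10, 18.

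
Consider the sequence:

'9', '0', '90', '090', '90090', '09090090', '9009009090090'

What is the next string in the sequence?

090900909009009090090

Each term (from the third on) is the two preceding terms concatenated in order: term 3 = 9·0 = 90.
So term 8 is 09090090·9009009090090.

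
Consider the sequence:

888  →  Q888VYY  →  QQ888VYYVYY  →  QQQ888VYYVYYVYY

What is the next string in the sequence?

QQQQ888VYYVYYVYYVYY

Every step adds Q to the front and VYY to the end of the previous string.
So the next term is Q·QQQ888VYYVYYVYY·VYY.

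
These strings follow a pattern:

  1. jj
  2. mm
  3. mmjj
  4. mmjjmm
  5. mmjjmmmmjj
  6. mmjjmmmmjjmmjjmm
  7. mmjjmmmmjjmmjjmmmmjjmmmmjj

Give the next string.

From term 3 onward, concatenate the last term with the second-to-last: mm·jj = mmjj, mmjj·mm = mmjjmm, …
Continuing: mmjjmmmmjjmmjjmmmmjjmmmmjj · mmjjmmmmjjmmjjmm gives term 8.

mmjjmmmmjjmmjjmmmmjjmmmmjjmmjjmmmmjjmmjjmm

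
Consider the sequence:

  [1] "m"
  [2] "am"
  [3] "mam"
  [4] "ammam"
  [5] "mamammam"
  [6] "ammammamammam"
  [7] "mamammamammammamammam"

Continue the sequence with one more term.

This is a Fibonacci-style word recurrence s(k) = s(k−2)·s(k−1): e.g. m·am = mam.
So term 8 is ammammamammam·mamammamammammamammam.

ammammamammammamammamammammamammam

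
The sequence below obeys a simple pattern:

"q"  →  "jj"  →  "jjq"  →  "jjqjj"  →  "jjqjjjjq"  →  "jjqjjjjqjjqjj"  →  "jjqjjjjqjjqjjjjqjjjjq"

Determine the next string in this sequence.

jjqjjjjqjjqjjjjqjjjjqjjqjjjjqjjqjj

Each term (from the third on) is the previous term followed by the one before it: term 3 = jj·q = jjq.
So term 8 is jjqjjjjqjjqjjjjqjjjjq·jjqjjjjqjjqjj.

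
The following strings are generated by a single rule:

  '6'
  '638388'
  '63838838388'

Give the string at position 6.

63838838388383883838838388

Each term is the previous one with 38388 appended.
From 63838838388, 3 further steps: 63838838388 → 6383883838838388 → 638388383883838838388 → (answer).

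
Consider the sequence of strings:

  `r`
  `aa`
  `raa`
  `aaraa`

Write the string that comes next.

raaaaraa

From term 3 onward, concatenate the second-to-last term with the last: r·aa = raa, aa·raa = aaraa, …
The next term joins raa and aaraa.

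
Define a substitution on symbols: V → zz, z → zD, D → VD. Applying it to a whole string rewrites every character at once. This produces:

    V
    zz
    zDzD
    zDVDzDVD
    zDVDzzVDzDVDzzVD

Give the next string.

φ(zDVDzzVDzDVDzzVD) expands symbol-by-symbol to zD VD zz VD zD zD zz VD zD VD zz VD zD zD zz VD; joining the 16 pieces gives the next term.

zDVDzzVDzDzDzzVDzDVDzzVDzDzDzzVD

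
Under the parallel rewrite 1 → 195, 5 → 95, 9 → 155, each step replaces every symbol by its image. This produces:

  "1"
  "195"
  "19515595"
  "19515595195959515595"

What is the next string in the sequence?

Replace each of the 20 characters of 19515595195959515595 in place — 195 155 95 195 95 95 155 95 195 155 95 155 95 155 95 195 95 95 155 95 — and concatenate.

19515595195959515595195155951559515595195959515595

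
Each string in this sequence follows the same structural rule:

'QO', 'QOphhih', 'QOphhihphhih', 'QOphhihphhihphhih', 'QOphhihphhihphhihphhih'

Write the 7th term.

Every step adds phhih to the end: s(k+1) = s(k)·phhih.
From QOphhihphhihphhihphhih, 2 further steps: QOphhihphhihphhihphhih → QOphhihphhihphhihphhihphhih → (answer).

QOphhihphhihphhihphhihphhihphhih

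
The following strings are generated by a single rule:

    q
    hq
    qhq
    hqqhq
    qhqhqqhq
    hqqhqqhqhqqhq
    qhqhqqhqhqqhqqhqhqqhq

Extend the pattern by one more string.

hqqhqqhqhqqhqqhqhqqhqhqqhqqhqhqqhq

From term 3 onward, concatenate the second-to-last term with the last: q·hq = qhq, hq·qhq = hqqhq, …
The next term joins hqqhqqhqhqqhq and qhqhqqhqhqqhqqhqhqqhq.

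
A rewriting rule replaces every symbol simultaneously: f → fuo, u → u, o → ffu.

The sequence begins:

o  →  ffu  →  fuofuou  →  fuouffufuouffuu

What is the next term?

Replace each of the 15 characters of fuouffufuouffuu in place — fuo u ffu u fuo fuo u fuo u ffu u fuo fuo u u — and concatenate.

fuouffuufuofuoufuouffuufuofuouu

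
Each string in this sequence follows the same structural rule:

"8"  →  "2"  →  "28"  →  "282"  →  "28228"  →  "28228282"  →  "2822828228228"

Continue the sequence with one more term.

This is a Fibonacci-style word recurrence s(k) = s(k−1)·s(k−2): e.g. 2·8 = 28.
Continuing: 2822828228228 · 28228282 gives term 8.

282282822822828228282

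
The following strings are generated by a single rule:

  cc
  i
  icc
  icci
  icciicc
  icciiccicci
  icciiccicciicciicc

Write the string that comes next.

icciiccicciicciiccicciiccicci

Each term (from the third on) is the previous term followed by the one before it: term 3 = i·cc = icc.
The next term joins icciiccicciicciicc and icciiccicci.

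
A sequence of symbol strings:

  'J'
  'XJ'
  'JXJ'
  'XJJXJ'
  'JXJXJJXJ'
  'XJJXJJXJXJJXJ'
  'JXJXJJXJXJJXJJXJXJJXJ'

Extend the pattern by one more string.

From term 3 onward, concatenate the second-to-last term with the last: J·XJ = JXJ, XJ·JXJ = XJJXJ, …
The next term joins XJJXJJXJXJJXJ and JXJXJJXJXJJXJJXJXJJXJ.

XJJXJJXJXJJXJJXJXJJXJXJJXJJXJXJJXJ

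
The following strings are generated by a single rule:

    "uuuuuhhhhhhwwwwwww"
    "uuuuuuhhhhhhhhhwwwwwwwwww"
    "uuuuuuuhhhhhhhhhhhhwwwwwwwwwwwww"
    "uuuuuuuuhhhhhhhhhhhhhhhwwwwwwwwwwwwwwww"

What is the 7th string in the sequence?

uuuuuuuuuuuhhhhhhhhhhhhhhhhhhhhhhhhwwwwwwwwwwwwwwwwwwwwwwwww

The n-th term is n+3 u's then 3n h's then 3n+1 w's, where the shown terms are n = 2, 3, 4, 5.
Setting n = 8 gives 11, 24, 25 characters in each block.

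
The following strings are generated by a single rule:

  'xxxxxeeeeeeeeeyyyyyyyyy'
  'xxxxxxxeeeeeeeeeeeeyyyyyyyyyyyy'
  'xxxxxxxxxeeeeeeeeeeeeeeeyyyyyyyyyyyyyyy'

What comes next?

xxxxxxxxxxxeeeeeeeeeeeeeeeeeeyyyyyyyyyyyyyyyyyy

The n-th term is 2n+1 x's then 3n+3 e's then 3n+3 y's, where the shown terms are n = 2, 3, 4.
For the next term, n = 5, so the run lengths are 11, 18, 18.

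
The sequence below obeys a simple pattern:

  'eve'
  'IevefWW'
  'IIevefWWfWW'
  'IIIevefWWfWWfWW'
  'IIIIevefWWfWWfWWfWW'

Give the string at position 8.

Each term wraps the previous one in I on the left and fWW on the right.
From IIIIevefWWfWWfWWfWW, 3 further steps: IIIIevefWWfWWfWWfWW → IIIIIevefWWfWWfWWfWWfWW → IIIIIIevefWWfWWfWWfWWfWWfWW → (answer).

IIIIIIIevefWWfWWfWWfWWfWWfWWfWW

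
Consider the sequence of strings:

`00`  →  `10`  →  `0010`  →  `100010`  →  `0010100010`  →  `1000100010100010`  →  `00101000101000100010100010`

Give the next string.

100010001010001000101000101000100010100010

From term 3 onward, concatenate the second-to-last term with the last: 00·10 = 0010, 10·0010 = 100010, …
So term 8 is 1000100010100010·00101000101000100010100010.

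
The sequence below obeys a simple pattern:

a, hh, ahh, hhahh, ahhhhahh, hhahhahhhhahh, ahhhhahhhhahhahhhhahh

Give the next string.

hhahhahhhhahhahhhhahhhhahhahhhhahh

This is a Fibonacci-style word recurrence s(k) = s(k−2)·s(k−1): e.g. a·hh = ahh.
Continuing: hhahhahhhhahh · ahhhhahhhhahhahhhhahh gives term 8.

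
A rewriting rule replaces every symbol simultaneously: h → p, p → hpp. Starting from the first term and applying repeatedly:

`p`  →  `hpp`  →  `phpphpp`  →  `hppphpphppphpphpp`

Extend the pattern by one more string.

Rewriting the 17 symbols of hppphpphppphpphpp one by one yields p hpp hpp hpp p hpp hpp p hpp hpp hpp p hpp hpp p hpp hpp; concatenated:

phpphpphppphpphppphpphpphppphpphppphpphpp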